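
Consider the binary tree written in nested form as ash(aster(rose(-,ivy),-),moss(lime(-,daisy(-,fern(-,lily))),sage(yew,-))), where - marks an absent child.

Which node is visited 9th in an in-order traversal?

moss

In-order visits the left subtree, then the node, then the right subtree.
At ash: go left to aster.
  At aster: go left to rose.
    At rose: no left child.
    Visit rose.
    At rose: go right to ivy.
      ivy is a leaf — visit ivy.
  Visit aster.
  At aster: no right child.
Visit ash.
At ash: go right to moss.
  At moss: go left to lime.
    At lime: no left child.
    Visit lime.
    At lime: go right to daisy.
      At daisy: no left child.
      Visit daisy.
      At daisy: go right to fern.
        At fern: no left child.
        Visit fern.
        At fern: go right to lily.
          lily is a leaf — visit lily.
  Visit moss.
  At moss: go right to sage.
    At sage: go left to yew.
      yew is a leaf — visit yew.
    Visit sage.
    At sage: no right child.
Full in-order sequence: rose, ivy, aster, ash, lime, daisy, fern, lily, moss, yew, sage.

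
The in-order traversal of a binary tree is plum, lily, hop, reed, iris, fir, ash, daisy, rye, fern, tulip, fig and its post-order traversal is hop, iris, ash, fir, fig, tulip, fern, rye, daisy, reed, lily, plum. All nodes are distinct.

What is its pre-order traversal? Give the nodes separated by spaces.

The last element of post-order is the root; it splits in-order into left and right subtrees.
Root plum: left subtree has 0 nodes { }, right has 11 {lily, hop, reed, iris, fir, ash, daisy, rye, fern, tulip, fig}.
  Root lily: left subtree has 0 nodes { }, right has 10 {hop, reed, iris, fir, ash, daisy, rye, fern, tulip, fig}.
    Root reed: left subtree has 1 node {hop}, right has 8 {iris, fir, ash, daisy, rye, fern, tulip, fig}.
      Root daisy: left subtree has 3 nodes {iris, fir, ash}, right has 4 {rye, fern, tulip, fig}.
        Root fir: left subtree has 1 node {iris}, right has 1 {ash}.
        Root rye: left subtree has 0 nodes { }, right has 3 {fern, tulip, fig}.
          Root fern: left subtree has 0 nodes { }, right has 2 {tulip, fig}.
            Root tulip: left subtree has 0 nodes { }, right has 1 {fig}.

plum lily reed hop daisy fir iris ash rye fern tulip fig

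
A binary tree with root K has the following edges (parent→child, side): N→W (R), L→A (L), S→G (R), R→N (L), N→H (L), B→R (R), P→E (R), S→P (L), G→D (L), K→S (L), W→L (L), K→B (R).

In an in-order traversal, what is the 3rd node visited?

S

In-order visits the left subtree, then the node, then the right subtree.
At K: go left to S.
  At S: go left to P.
    At P: no left child.
    Visit P.
    At P: go right to E.
      E is a leaf — visit E.
  Visit S.
  At S: go right to G.
    At G: go left to D.
      D is a leaf — visit D.
    Visit G.
    At G: no right child.
Visit K.
At K: go right to B.
  At B: no left child.
  Visit B.
  At B: go right to R.
    At R: go left to N.
      At N: go left to H.
        H is a leaf — visit H.
      Visit N.
      At N: go right to W.
        At W: go left to L.
          At L: go left to A.
            A is a leaf — visit A.
          Visit L.
          At L: no right child.
        Visit W.
        At W: no right child.
    Visit R.
    At R: no right child.
Full in-order sequence: P, E, S, D, G, K, B, H, N, A, L, W, R.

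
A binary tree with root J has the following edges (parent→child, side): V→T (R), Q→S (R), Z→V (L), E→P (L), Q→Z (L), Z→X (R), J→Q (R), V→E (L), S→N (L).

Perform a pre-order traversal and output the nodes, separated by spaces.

Pre-order visits the node, then its left subtree, then its right subtree.
Visit J.
At J: no left child.
At J: go right to Q.
  Visit Q.
  At Q: go left to Z.
    Visit Z.
    At Z: go left to V.
      Visit V.
      At V: go left to E.
        Visit E.
        At E: go left to P.
          P is a leaf — visit P.
        At E: no right child.
      At V: go right to T.
        T is a leaf — visit T.
    At Z: go right to X.
      X is a leaf — visit X.
  At Q: go right to S.
    Visit S.
    At S: go left to N.
      N is a leaf — visit N.
    At S: no right child.

J Q Z V E P T X S N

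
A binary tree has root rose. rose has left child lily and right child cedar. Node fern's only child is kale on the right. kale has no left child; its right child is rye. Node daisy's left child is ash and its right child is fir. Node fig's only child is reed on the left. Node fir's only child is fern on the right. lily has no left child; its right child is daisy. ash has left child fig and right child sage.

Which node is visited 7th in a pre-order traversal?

Pre-order visits the node, then its left subtree, then its right subtree.
Visit rose.
At rose: go left to lily.
  Visit lily.
  At lily: no left child.
  At lily: go right to daisy.
    Visit daisy.
    At daisy: go left to ash.
      Visit ash.
      At ash: go left to fig.
        Visit fig.
        At fig: go left to reed.
          reed is a leaf — visit reed.
        At fig: no right child.
      At ash: go right to sage.
        sage is a leaf — visit sage.
    At daisy: go right to fir.
      Visit fir.
      At fir: no left child.
      At fir: go right to fern.
        Visit fern.
        At fern: no left child.
        At fern: go right to kale.
          Visit kale.
          At kale: no left child.
          At kale: go right to rye.
            rye is a leaf — visit rye.
At rose: go right to cedar.
  cedar is a leaf — visit cedar.
Full pre-order sequence: rose, lily, daisy, ash, fig, reed, sage, fir, fern, kale, rye, cedar.

sage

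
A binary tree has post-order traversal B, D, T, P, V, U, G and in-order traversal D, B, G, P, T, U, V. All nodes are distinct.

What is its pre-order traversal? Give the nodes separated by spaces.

G D B U P T V

The last element of post-order is the root; it splits in-order into left and right subtrees.
Root G: left subtree has 2 nodes {D, B}, right has 4 {P, T, U, V}.
  Root D: left subtree has 0 nodes { }, right has 1 {B}.
  Root U: left subtree has 2 nodes {P, T}, right has 1 {V}.
    Root P: left subtree has 0 nodes { }, right has 1 {T}.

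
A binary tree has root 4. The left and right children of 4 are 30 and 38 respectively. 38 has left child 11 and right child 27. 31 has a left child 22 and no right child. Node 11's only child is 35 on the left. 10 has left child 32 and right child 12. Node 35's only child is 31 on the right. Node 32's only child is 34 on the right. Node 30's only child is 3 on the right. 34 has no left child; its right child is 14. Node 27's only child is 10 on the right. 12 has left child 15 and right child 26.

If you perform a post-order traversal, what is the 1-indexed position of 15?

10

Post-order visits the left subtree, then the right subtree, then the node.
At 4: go left to 30.
  At 30: no left child.
  At 30: go right to 3.
    3 is a leaf — visit 3.
  Visit 30.
At 4: go right to 38.
  At 38: go left to 11.
    At 11: go left to 35.
      At 35: no left child.
      At 35: go right to 31.
        At 31: go left to 22.
          22 is a leaf — visit 22.
        At 31: no right child.
        Visit 31.
      Visit 35.
    At 11: no right child.
    Visit 11.
  At 38: go right to 27.
    At 27: no left child.
    At 27: go right to 10.
      At 10: go left to 32.
        At 32: no left child.
        At 32: go right to 34.
          At 34: no left child.
          At 34: go right to 14.
            14 is a leaf — visit 14.
          Visit 34.
        Visit 32.
      At 10: go right to 12.
        At 12: go left to 15.
          15 is a leaf — visit 15.
        At 12: go right to 26.
          26 is a leaf — visit 26.
        Visit 12.
      Visit 10.
    Visit 27.
  Visit 38.
Visit 4.
Full post-order sequence: 3, 30, 22, 31, 35, 11, 14, 34, 32, 15, 26, 12, 10, 27, 38, 4.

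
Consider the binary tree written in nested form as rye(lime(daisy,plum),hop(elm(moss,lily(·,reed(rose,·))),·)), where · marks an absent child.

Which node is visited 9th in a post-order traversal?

hop

Post-order visits the left subtree, then the right subtree, then the node.
At rye: go left to lime.
  At lime: go left to daisy.
    daisy is a leaf — visit daisy.
  At lime: go right to plum.
    plum is a leaf — visit plum.
  Visit lime.
At rye: go right to hop.
  At hop: go left to elm.
    At elm: go left to moss.
      moss is a leaf — visit moss.
    At elm: go right to lily.
      At lily: no left child.
      At lily: go right to reed.
        At reed: go left to rose.
          rose is a leaf — visit rose.
        At reed: no right child.
        Visit reed.
      Visit lily.
    Visit elm.
  At hop: no right child.
  Visit hop.
Visit rye.
Full post-order sequence: daisy, plum, lime, moss, rose, reed, lily, elm, hop, rye.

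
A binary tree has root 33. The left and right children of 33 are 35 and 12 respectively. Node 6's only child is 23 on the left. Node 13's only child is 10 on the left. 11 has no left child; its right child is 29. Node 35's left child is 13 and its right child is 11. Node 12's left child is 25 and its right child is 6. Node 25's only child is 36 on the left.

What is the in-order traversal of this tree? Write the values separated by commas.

10, 13, 35, 11, 29, 33, 36, 25, 12, 23, 6

In-order visits the left subtree, then the node, then the right subtree.
At 33: go left to 35.
  At 35: go left to 13.
    At 13: go left to 10.
      10 is a leaf — visit 10.
    Visit 13.
    At 13: no right child.
  Visit 35.
  At 35: go right to 11.
    At 11: no left child.
    Visit 11.
    At 11: go right to 29.
      29 is a leaf — visit 29.
Visit 33.
At 33: go right to 12.
  At 12: go left to 25.
    At 25: go left to 36.
      36 is a leaf — visit 36.
    Visit 25.
    At 25: no right child.
  Visit 12.
  At 12: go right to 6.
    At 6: go left to 23.
      23 is a leaf — visit 23.
    Visit 6.
    At 6: no right child.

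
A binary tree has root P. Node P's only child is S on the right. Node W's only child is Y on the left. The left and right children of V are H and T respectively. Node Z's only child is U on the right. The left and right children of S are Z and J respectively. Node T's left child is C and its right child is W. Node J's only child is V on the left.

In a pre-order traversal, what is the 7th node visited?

Pre-order visits the node, then its left subtree, then its right subtree.
Visit P.
At P: no left child.
At P: go right to S.
  Visit S.
  At S: go left to Z.
    Visit Z.
    At Z: no left child.
    At Z: go right to U.
      U is a leaf — visit U.
  At S: go right to J.
    Visit J.
    At J: go left to V.
      Visit V.
      At V: go left to H.
        H is a leaf — visit H.
      At V: go right to T.
        Visit T.
        At T: go left to C.
          C is a leaf — visit C.
        At T: go right to W.
          Visit W.
          At W: go left to Y.
            Y is a leaf — visit Y.
          At W: no right child.
    At J: no right child.
Full pre-order sequence: P, S, Z, U, J, V, H, T, C, W, Y.

H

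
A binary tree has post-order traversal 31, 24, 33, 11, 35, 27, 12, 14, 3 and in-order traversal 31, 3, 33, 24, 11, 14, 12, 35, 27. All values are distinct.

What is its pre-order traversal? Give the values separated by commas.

3, 31, 14, 11, 33, 24, 12, 27, 35

The last element of post-order is the root; it splits in-order into left and right subtrees.
Root 3: left subtree has 1 node {31}, right has 7 {33, 24, 11, 14, 12, 35, 27}.
  Root 14: left subtree has 3 nodes {33, 24, 11}, right has 3 {12, 35, 27}.
    Root 11: left subtree has 2 nodes {33, 24}, right has 0 { }.
      Root 33: left subtree has 0 nodes { }, right has 1 {24}.
    Root 12: left subtree has 0 nodes { }, right has 2 {35, 27}.
      Root 27: left subtree has 1 node {35}, right has 0 { }.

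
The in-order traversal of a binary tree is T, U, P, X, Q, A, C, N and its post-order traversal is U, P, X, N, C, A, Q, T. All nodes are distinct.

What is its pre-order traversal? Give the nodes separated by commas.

The last element of post-order is the root; it splits in-order into left and right subtrees.
Root T: left subtree has 0 nodes { }, right has 7 {U, P, X, Q, A, C, N}.
  Root Q: left subtree has 3 nodes {U, P, X}, right has 3 {A, C, N}.
    Root X: left subtree has 2 nodes {U, P}, right has 0 { }.
      Root P: left subtree has 1 node {U}, right has 0 { }.
    Root A: left subtree has 0 nodes { }, right has 2 {C, N}.
      Root C: left subtree has 0 nodes { }, right has 1 {N}.

T, Q, X, P, U, A, C, N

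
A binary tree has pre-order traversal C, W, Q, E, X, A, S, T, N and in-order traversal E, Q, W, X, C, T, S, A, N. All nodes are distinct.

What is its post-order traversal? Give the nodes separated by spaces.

The first element of pre-order is the root; it splits in-order into left and right subtrees.
Root C: left subtree has 4 nodes {E, Q, W, X}, right has 4 {T, S, A, N}.
  Root W: left subtree has 2 nodes {E, Q}, right has 1 {X}.
    Root Q: left subtree has 1 node {E}, right has 0 { }.
  Root A: left subtree has 2 nodes {T, S}, right has 1 {N}.
    Root S: left subtree has 1 node {T}, right has 0 { }.

E Q X W T S N A C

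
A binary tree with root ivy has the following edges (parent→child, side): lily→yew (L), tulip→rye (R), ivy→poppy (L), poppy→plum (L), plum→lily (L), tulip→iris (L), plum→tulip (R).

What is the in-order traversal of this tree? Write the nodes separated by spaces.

yew lily plum iris tulip rye poppy ivy

In-order visits the left subtree, then the node, then the right subtree.
At ivy: go left to poppy.
  At poppy: go left to plum.
    At plum: go left to lily.
      At lily: go left to yew.
        yew is a leaf — visit yew.
      Visit lily.
      At lily: no right child.
    Visit plum.
    At plum: go right to tulip.
      At tulip: go left to iris.
        iris is a leaf — visit iris.
      Visit tulip.
      At tulip: go right to rye.
        rye is a leaf — visit rye.
  Visit poppy.
  At poppy: no right child.
Visit ivy.
At ivy: no right child.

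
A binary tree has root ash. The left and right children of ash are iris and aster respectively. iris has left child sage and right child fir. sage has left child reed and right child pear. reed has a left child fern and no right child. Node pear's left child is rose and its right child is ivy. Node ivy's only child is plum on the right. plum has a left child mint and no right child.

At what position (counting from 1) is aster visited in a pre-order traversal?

Pre-order visits the node, then its left subtree, then its right subtree.
Visit ash.
At ash: go left to iris.
  Visit iris.
  At iris: go left to sage.
    Visit sage.
    At sage: go left to reed.
      Visit reed.
      At reed: go left to fern.
        fern is a leaf — visit fern.
      At reed: no right child.
    At sage: go right to pear.
      Visit pear.
      At pear: go left to rose.
        rose is a leaf — visit rose.
      At pear: go right to ivy.
        Visit ivy.
        At ivy: no left child.
        At ivy: go right to plum.
          Visit plum.
          At plum: go left to mint.
            mint is a leaf — visit mint.
          At plum: no right child.
  At iris: go right to fir.
    fir is a leaf — visit fir.
At ash: go right to aster.
  aster is a leaf — visit aster.
Full pre-order sequence: ash, iris, sage, reed, fern, pear, rose, ivy, plum, mint, fir, aster.

12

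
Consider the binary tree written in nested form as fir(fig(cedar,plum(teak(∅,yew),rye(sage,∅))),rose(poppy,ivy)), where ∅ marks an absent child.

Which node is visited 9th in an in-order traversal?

poppy

In-order visits the left subtree, then the node, then the right subtree.
At fir: go left to fig.
  At fig: go left to cedar.
    cedar is a leaf — visit cedar.
  Visit fig.
  At fig: go right to plum.
    At plum: go left to teak.
      At teak: no left child.
      Visit teak.
      At teak: go right to yew.
        yew is a leaf — visit yew.
    Visit plum.
    At plum: go right to rye.
      At rye: go left to sage.
        sage is a leaf — visit sage.
      Visit rye.
      At rye: no right child.
Visit fir.
At fir: go right to rose.
  At rose: go left to poppy.
    poppy is a leaf — visit poppy.
  Visit rose.
  At rose: go right to ivy.
    ivy is a leaf — visit ivy.
Full in-order sequence: cedar, fig, teak, yew, plum, sage, rye, fir, poppy, rose, ivy.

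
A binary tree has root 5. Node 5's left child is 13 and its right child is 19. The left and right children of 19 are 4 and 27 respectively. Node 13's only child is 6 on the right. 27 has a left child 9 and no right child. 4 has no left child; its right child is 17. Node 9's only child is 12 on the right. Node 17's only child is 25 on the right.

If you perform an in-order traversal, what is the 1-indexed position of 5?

3

In-order visits the left subtree, then the node, then the right subtree.
At 5: go left to 13.
  At 13: no left child.
  Visit 13.
  At 13: go right to 6.
    6 is a leaf — visit 6.
Visit 5.
At 5: go right to 19.
  At 19: go left to 4.
    At 4: no left child.
    Visit 4.
    At 4: go right to 17.
      At 17: no left child.
      Visit 17.
      At 17: go right to 25.
        25 is a leaf — visit 25.
  Visit 19.
  At 19: go right to 27.
    At 27: go left to 9.
      At 9: no left child.
      Visit 9.
      At 9: go right to 12.
        12 is a leaf — visit 12.
    Visit 27.
    At 27: no right child.
Full in-order sequence: 13, 6, 5, 4, 17, 25, 19, 9, 12, 27.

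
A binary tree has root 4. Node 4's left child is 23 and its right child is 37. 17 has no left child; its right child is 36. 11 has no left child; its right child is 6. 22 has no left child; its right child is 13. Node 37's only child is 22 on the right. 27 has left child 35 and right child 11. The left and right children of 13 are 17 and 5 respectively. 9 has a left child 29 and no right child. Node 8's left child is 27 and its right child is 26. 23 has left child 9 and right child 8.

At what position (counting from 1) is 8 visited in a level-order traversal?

Level-order visits nodes level by level from the root, left to right within each level.
Level 0: 4
Level 1: 23, 37
Level 2: 9, 8, 22
Level 3: 29, 27, 26, 13
Level 4: 35, 11, 17, 5
Level 5: 6, 36
Full level-order sequence: 4, 23, 37, 9, 8, 22, 29, 27, 26, 13, 35, 11, 17, 5, 6, 36.

5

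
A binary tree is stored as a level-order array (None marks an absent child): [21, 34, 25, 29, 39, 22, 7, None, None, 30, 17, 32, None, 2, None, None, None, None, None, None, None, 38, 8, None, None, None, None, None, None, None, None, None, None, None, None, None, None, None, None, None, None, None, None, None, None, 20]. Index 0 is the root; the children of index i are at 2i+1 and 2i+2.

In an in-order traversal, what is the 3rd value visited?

30

In-order visits the left subtree, then the node, then the right subtree.
At 21: go left to 34.
  At 34: go left to 29.
    29 is a leaf — visit 29.
  Visit 34.
  At 34: go right to 39.
    At 39: go left to 30.
      30 is a leaf — visit 30.
    Visit 39.
    At 39: go right to 17.
      At 17: go left to 38.
        38 is a leaf — visit 38.
      Visit 17.
      At 17: go right to 8.
        At 8: go left to 20.
          20 is a leaf — visit 20.
        Visit 8.
        At 8: no right child.
Visit 21.
At 21: go right to 25.
  At 25: go left to 22.
    At 22: go left to 32.
      32 is a leaf — visit 32.
    Visit 22.
    At 22: no right child.
  Visit 25.
  At 25: go right to 7.
    At 7: go left to 2.
      2 is a leaf — visit 2.
    Visit 7.
    At 7: no right child.
Full in-order sequence: 29, 34, 30, 39, 38, 17, 20, 8, 21, 32, 22, 25, 2, 7.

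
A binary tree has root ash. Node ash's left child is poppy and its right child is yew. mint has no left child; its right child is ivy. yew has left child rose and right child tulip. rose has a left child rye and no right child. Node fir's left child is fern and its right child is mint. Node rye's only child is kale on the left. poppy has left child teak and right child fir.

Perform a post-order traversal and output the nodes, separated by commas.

Post-order visits the left subtree, then the right subtree, then the node.
At ash: go left to poppy.
  At poppy: go left to teak.
    teak is a leaf — visit teak.
  At poppy: go right to fir.
    At fir: go left to fern.
      fern is a leaf — visit fern.
    At fir: go right to mint.
      At mint: no left child.
      At mint: go right to ivy.
        ivy is a leaf — visit ivy.
      Visit mint.
    Visit fir.
  Visit poppy.
At ash: go right to yew.
  At yew: go left to rose.
    At rose: go left to rye.
      At rye: go left to kale.
        kale is a leaf — visit kale.
      At rye: no right child.
      Visit rye.
    At rose: no right child.
    Visit rose.
  At yew: go right to tulip.
    tulip is a leaf — visit tulip.
  Visit yew.
Visit ash.

teak, fern, ivy, mint, fir, poppy, kale, rye, rose, tulip, yew, ash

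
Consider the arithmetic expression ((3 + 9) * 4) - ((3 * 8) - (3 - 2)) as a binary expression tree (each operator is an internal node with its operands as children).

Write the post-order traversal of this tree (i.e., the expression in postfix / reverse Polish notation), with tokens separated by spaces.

Post-order on an expression tree gives postfix notation: for each operator, emit left operand, right operand, then the operator.

3 9 + 4 * 3 8 * 3 2 - - -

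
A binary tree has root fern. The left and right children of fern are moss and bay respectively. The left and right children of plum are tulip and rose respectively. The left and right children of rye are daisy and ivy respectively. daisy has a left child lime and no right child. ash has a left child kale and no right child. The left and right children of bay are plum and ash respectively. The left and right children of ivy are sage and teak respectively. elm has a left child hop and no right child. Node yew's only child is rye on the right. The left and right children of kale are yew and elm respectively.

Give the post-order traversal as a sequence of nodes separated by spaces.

moss tulip rose plum lime daisy sage teak ivy rye yew hop elm kale ash bay fern

Post-order visits the left subtree, then the right subtree, then the node.
At fern: go left to moss.
  moss is a leaf — visit moss.
At fern: go right to bay.
  At bay: go left to plum.
    At plum: go left to tulip.
      tulip is a leaf — visit tulip.
    At plum: go right to rose.
      rose is a leaf — visit rose.
    Visit plum.
  At bay: go right to ash.
    At ash: go left to kale.
      At kale: go left to yew.
        At yew: no left child.
        At yew: go right to rye.
          At rye: go left to daisy.
            At daisy: go left to lime.
              lime is a leaf — visit lime.
            At daisy: no right child.
            Visit daisy.
          At rye: go right to ivy.
            At ivy: go left to sage.
              sage is a leaf — visit sage.
            At ivy: go right to teak.
              teak is a leaf — visit teak.
            Visit ivy.
          Visit rye.
        Visit yew.
      At kale: go right to elm.
        At elm: go left to hop.
          hop is a leaf — visit hop.
        At elm: no right child.
        Visit elm.
      Visit kale.
    At ash: no right child.
    Visit ash.
  Visit bay.
Visit fern.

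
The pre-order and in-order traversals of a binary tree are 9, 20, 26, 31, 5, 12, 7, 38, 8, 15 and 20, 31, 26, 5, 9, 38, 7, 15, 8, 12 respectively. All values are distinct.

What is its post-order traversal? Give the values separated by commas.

The first element of pre-order is the root; it splits in-order into left and right subtrees.
Root 9: left subtree has 4 nodes {20, 31, 26, 5}, right has 5 {38, 7, 15, 8, 12}.
  Root 20: left subtree has 0 nodes { }, right has 3 {31, 26, 5}.
    Root 26: left subtree has 1 node {31}, right has 1 {5}.
  Root 12: left subtree has 4 nodes {38, 7, 15, 8}, right has 0 { }.
    Root 7: left subtree has 1 node {38}, right has 2 {15, 8}.
      Root 8: left subtree has 1 node {15}, right has 0 { }.

31, 5, 26, 20, 38, 15, 8, 7, 12, 9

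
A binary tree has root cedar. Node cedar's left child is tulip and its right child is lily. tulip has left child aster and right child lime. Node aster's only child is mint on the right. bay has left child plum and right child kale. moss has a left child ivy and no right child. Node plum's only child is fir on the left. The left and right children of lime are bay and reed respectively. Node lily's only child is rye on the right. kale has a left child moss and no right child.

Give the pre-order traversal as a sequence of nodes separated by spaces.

Pre-order visits the node, then its left subtree, then its right subtree.
Visit cedar.
At cedar: go left to tulip.
  Visit tulip.
  At tulip: go left to aster.
    Visit aster.
    At aster: no left child.
    At aster: go right to mint.
      mint is a leaf — visit mint.
  At tulip: go right to lime.
    Visit lime.
    At lime: go left to bay.
      Visit bay.
      At bay: go left to plum.
        Visit plum.
        At plum: go left to fir.
          fir is a leaf — visit fir.
        At plum: no right child.
      At bay: go right to kale.
        Visit kale.
        At kale: go left to moss.
          Visit moss.
          At moss: go left to ivy.
            ivy is a leaf — visit ivy.
          At moss: no right child.
        At kale: no right child.
    At lime: go right to reed.
      reed is a leaf — visit reed.
At cedar: go right to lily.
  Visit lily.
  At lily: no left child.
  At lily: go right to rye.
    rye is a leaf — visit rye.

cedar tulip aster mint lime bay plum fir kale moss ivy reed lily rye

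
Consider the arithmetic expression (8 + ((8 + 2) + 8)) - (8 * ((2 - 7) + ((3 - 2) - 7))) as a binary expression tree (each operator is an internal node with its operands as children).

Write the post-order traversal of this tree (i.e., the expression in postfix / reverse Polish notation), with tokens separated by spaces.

8 8 2 + 8 + + 8 2 7 - 3 2 - 7 - + * -

Post-order on an expression tree gives postfix notation: for each operator, emit left operand, right operand, then the operator.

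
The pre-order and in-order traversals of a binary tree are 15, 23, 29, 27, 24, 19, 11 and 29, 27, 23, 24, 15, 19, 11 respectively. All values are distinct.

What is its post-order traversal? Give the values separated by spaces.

27 29 24 23 11 19 15

The first element of pre-order is the root; it splits in-order into left and right subtrees.
Root 15: left subtree has 4 nodes {29, 27, 23, 24}, right has 2 {19, 11}.
  Root 23: left subtree has 2 nodes {29, 27}, right has 1 {24}.
    Root 29: left subtree has 0 nodes { }, right has 1 {27}.
  Root 19: left subtree has 0 nodes { }, right has 1 {11}.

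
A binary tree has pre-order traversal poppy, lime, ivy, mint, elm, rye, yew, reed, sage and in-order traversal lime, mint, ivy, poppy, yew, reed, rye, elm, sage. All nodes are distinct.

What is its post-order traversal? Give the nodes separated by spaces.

mint ivy lime reed yew rye sage elm poppy

The first element of pre-order is the root; it splits in-order into left and right subtrees.
Root poppy: left subtree has 3 nodes {lime, mint, ivy}, right has 5 {yew, reed, rye, elm, sage}.
  Root lime: left subtree has 0 nodes { }, right has 2 {mint, ivy}.
    Root ivy: left subtree has 1 node {mint}, right has 0 { }.
  Root elm: left subtree has 3 nodes {yew, reed, rye}, right has 1 {sage}.
    Root rye: left subtree has 2 nodes {yew, reed}, right has 0 { }.
      Root yew: left subtree has 0 nodes { }, right has 1 {reed}.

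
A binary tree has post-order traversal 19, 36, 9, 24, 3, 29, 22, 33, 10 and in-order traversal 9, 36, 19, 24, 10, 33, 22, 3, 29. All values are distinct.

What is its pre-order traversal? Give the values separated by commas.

10, 24, 9, 36, 19, 33, 22, 29, 3

The last element of post-order is the root; it splits in-order into left and right subtrees.
Root 10: left subtree has 4 nodes {9, 36, 19, 24}, right has 4 {33, 22, 3, 29}.
  Root 24: left subtree has 3 nodes {9, 36, 19}, right has 0 { }.
    Root 9: left subtree has 0 nodes { }, right has 2 {36, 19}.
      Root 36: left subtree has 0 nodes { }, right has 1 {19}.
  Root 33: left subtree has 0 nodes { }, right has 3 {22, 3, 29}.
    Root 22: left subtree has 0 nodes { }, right has 2 {3, 29}.
      Root 29: left subtree has 1 node {3}, right has 0 { }.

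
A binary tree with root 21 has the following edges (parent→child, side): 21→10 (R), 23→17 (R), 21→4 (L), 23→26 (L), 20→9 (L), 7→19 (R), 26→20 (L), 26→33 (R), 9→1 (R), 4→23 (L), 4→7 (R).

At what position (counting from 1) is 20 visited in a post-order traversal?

3

Post-order visits the left subtree, then the right subtree, then the node.
At 21: go left to 4.
  At 4: go left to 23.
    At 23: go left to 26.
      At 26: go left to 20.
        At 20: go left to 9.
          At 9: no left child.
          At 9: go right to 1.
            1 is a leaf — visit 1.
          Visit 9.
        At 20: no right child.
        Visit 20.
      At 26: go right to 33.
        33 is a leaf — visit 33.
      Visit 26.
    At 23: go right to 17.
      17 is a leaf — visit 17.
    Visit 23.
  At 4: go right to 7.
    At 7: no left child.
    At 7: go right to 19.
      19 is a leaf — visit 19.
    Visit 7.
  Visit 4.
At 21: go right to 10.
  10 is a leaf — visit 10.
Visit 21.
Full post-order sequence: 1, 9, 20, 33, 26, 17, 23, 19, 7, 4, 10, 21.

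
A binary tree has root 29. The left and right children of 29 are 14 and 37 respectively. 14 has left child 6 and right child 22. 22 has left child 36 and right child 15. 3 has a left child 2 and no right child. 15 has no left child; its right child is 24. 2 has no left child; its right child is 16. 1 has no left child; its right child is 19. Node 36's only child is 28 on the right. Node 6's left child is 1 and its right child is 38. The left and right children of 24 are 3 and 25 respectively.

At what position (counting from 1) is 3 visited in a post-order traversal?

9

Post-order visits the left subtree, then the right subtree, then the node.
At 29: go left to 14.
  At 14: go left to 6.
    At 6: go left to 1.
      At 1: no left child.
      At 1: go right to 19.
        19 is a leaf — visit 19.
      Visit 1.
    At 6: go right to 38.
      38 is a leaf — visit 38.
    Visit 6.
  At 14: go right to 22.
    At 22: go left to 36.
      At 36: no left child.
      At 36: go right to 28.
        28 is a leaf — visit 28.
      Visit 36.
    At 22: go right to 15.
      At 15: no left child.
      At 15: go right to 24.
        At 24: go left to 3.
          At 3: go left to 2.
            At 2: no left child.
            At 2: go right to 16.
              16 is a leaf — visit 16.
            Visit 2.
          At 3: no right child.
          Visit 3.
        At 24: go right to 25.
          25 is a leaf — visit 25.
        Visit 24.
      Visit 15.
    Visit 22.
  Visit 14.
At 29: go right to 37.
  37 is a leaf — visit 37.
Visit 29.
Full post-order sequence: 19, 1, 38, 6, 28, 36, 16, 2, 3, 25, 24, 15, 22, 14, 37, 29.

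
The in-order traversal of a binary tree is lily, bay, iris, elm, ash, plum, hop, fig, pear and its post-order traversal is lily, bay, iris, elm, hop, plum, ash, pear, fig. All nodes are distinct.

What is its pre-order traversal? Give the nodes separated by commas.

The last element of post-order is the root; it splits in-order into left and right subtrees.
Root fig: left subtree has 7 nodes {lily, bay, iris, elm, ash, plum, hop}, right has 1 {pear}.
  Root ash: left subtree has 4 nodes {lily, bay, iris, elm}, right has 2 {plum, hop}.
    Root elm: left subtree has 3 nodes {lily, bay, iris}, right has 0 { }.
      Root iris: left subtree has 2 nodes {lily, bay}, right has 0 { }.
        Root bay: left subtree has 1 node {lily}, right has 0 { }.
    Root plum: left subtree has 0 nodes { }, right has 1 {hop}.

fig, ash, elm, iris, bay, lily, plum, hop, pear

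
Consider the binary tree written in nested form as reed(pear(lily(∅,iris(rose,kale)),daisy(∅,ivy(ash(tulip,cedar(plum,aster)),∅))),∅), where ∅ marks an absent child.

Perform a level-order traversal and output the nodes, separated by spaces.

reed pear lily daisy iris ivy rose kale ash tulip cedar plum aster

Level-order visits nodes level by level from the root, left to right within each level.
Level 0: reed
Level 1: pear
Level 2: lily, daisy
Level 3: iris, ivy
Level 4: rose, kale, ash
Level 5: tulip, cedar
Level 6: plum, aster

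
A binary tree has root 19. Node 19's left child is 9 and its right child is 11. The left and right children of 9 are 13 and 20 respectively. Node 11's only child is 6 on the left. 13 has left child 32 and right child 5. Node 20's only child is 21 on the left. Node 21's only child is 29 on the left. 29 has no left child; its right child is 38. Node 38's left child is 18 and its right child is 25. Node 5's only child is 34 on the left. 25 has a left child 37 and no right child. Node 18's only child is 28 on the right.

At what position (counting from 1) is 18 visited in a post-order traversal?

6

Post-order visits the left subtree, then the right subtree, then the node.
At 19: go left to 9.
  At 9: go left to 13.
    At 13: go left to 32.
      32 is a leaf — visit 32.
    At 13: go right to 5.
      At 5: go left to 34.
        34 is a leaf — visit 34.
      At 5: no right child.
      Visit 5.
    Visit 13.
  At 9: go right to 20.
    At 20: go left to 21.
      At 21: go left to 29.
        At 29: no left child.
        At 29: go right to 38.
          At 38: go left to 18.
            At 18: no left child.
            At 18: go right to 28.
              28 is a leaf — visit 28.
            Visit 18.
          At 38: go right to 25.
            At 25: go left to 37.
              37 is a leaf — visit 37.
            At 25: no right child.
            Visit 25.
          Visit 38.
        Visit 29.
      At 21: no right child.
      Visit 21.
    At 20: no right child.
    Visit 20.
  Visit 9.
At 19: go right to 11.
  At 11: go left to 6.
    6 is a leaf — visit 6.
  At 11: no right child.
  Visit 11.
Visit 19.
Full post-order sequence: 32, 34, 5, 13, 28, 18, 37, 25, 38, 29, 21, 20, 9, 6, 11, 19.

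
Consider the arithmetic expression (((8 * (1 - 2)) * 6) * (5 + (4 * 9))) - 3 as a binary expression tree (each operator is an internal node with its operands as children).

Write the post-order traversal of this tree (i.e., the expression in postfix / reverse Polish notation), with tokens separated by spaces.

8 1 2 - * 6 * 5 4 9 * + * 3 -

Post-order on an expression tree gives postfix notation: for each operator, emit left operand, right operand, then the operator.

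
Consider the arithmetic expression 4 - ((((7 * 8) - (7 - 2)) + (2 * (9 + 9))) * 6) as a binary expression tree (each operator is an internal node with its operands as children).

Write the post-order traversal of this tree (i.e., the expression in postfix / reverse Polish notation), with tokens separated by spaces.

4 7 8 * 7 2 - - 2 9 9 + * + 6 * -

Post-order on an expression tree gives postfix notation: for each operator, emit left operand, right operand, then the operator.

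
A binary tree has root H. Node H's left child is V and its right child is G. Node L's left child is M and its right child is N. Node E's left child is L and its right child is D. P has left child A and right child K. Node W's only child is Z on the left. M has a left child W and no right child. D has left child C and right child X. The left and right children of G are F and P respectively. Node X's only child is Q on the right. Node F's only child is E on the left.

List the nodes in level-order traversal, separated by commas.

Level-order visits nodes level by level from the root, left to right within each level.
Level 0: H
Level 1: V, G
Level 2: F, P
Level 3: E, A, K
Level 4: L, D
Level 5: M, N, C, X
Level 6: W, Q
Level 7: Z

H, V, G, F, P, E, A, K, L, D, M, N, C, X, W, Q, Z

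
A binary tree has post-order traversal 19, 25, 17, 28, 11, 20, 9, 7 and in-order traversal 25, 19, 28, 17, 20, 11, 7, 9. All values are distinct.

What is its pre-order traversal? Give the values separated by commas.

7, 20, 28, 25, 19, 17, 11, 9

The last element of post-order is the root; it splits in-order into left and right subtrees.
Root 7: left subtree has 6 nodes {25, 19, 28, 17, 20, 11}, right has 1 {9}.
  Root 20: left subtree has 4 nodes {25, 19, 28, 17}, right has 1 {11}.
    Root 28: left subtree has 2 nodes {25, 19}, right has 1 {17}.
      Root 25: left subtree has 0 nodes { }, right has 1 {19}.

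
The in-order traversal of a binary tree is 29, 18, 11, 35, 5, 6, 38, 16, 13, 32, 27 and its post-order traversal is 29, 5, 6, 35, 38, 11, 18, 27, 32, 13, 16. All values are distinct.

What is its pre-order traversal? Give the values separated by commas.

16, 18, 29, 11, 38, 35, 6, 5, 13, 32, 27

The last element of post-order is the root; it splits in-order into left and right subtrees.
Root 16: left subtree has 7 nodes {29, 18, 11, 35, 5, 6, 38}, right has 3 {13, 32, 27}.
  Root 18: left subtree has 1 node {29}, right has 5 {11, 35, 5, 6, 38}.
    Root 11: left subtree has 0 nodes { }, right has 4 {35, 5, 6, 38}.
      Root 38: left subtree has 3 nodes {35, 5, 6}, right has 0 { }.
        Root 35: left subtree has 0 nodes { }, right has 2 {5, 6}.
          Root 6: left subtree has 1 node {5}, right has 0 { }.
  Root 13: left subtree has 0 nodes { }, right has 2 {32, 27}.
    Root 32: left subtree has 0 nodes { }, right has 1 {27}.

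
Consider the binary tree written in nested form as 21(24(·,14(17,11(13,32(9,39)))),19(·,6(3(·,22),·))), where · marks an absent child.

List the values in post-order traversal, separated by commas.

17, 13, 9, 39, 32, 11, 14, 24, 22, 3, 6, 19, 21

Post-order visits the left subtree, then the right subtree, then the node.
At 21: go left to 24.
  At 24: no left child.
  At 24: go right to 14.
    At 14: go left to 17.
      17 is a leaf — visit 17.
    At 14: go right to 11.
      At 11: go left to 13.
        13 is a leaf — visit 13.
      At 11: go right to 32.
        At 32: go left to 9.
          9 is a leaf — visit 9.
        At 32: go right to 39.
          39 is a leaf — visit 39.
        Visit 32.
      Visit 11.
    Visit 14.
  Visit 24.
At 21: go right to 19.
  At 19: no left child.
  At 19: go right to 6.
    At 6: go left to 3.
      At 3: no left child.
      At 3: go right to 22.
        22 is a leaf — visit 22.
      Visit 3.
    At 6: no right child.
    Visit 6.
  Visit 19.
Visit 21.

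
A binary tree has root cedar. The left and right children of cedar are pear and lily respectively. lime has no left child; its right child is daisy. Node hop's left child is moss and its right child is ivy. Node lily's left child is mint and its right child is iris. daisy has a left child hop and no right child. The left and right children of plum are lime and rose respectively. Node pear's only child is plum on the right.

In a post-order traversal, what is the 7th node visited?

Post-order visits the left subtree, then the right subtree, then the node.
At cedar: go left to pear.
  At pear: no left child.
  At pear: go right to plum.
    At plum: go left to lime.
      At lime: no left child.
      At lime: go right to daisy.
        At daisy: go left to hop.
          At hop: go left to moss.
            moss is a leaf — visit moss.
          At hop: go right to ivy.
            ivy is a leaf — visit ivy.
          Visit hop.
        At daisy: no right child.
        Visit daisy.
      Visit lime.
    At plum: go right to rose.
      rose is a leaf — visit rose.
    Visit plum.
  Visit pear.
At cedar: go right to lily.
  At lily: go left to mint.
    mint is a leaf — visit mint.
  At lily: go right to iris.
    iris is a leaf — visit iris.
  Visit lily.
Visit cedar.
Full post-order sequence: moss, ivy, hop, daisy, lime, rose, plum, pear, mint, iris, lily, cedar.

plum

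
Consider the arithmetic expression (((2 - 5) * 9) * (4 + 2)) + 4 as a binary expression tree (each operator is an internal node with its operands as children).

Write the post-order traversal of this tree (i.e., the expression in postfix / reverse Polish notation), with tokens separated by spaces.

Post-order on an expression tree gives postfix notation: for each operator, emit left operand, right operand, then the operator.

2 5 - 9 * 4 2 + * 4 +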